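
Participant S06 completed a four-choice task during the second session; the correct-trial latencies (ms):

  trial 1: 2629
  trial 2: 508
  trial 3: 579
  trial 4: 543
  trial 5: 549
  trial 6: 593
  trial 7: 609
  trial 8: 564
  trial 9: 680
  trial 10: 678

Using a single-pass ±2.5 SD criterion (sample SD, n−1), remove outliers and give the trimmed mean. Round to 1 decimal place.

n = 10, ΣRT = 7932, M = 793.200
Σ(x−M)² = 3772243.60; s = √(3772243.60/9) = 647.409
Cutoffs: 793.200 ± 2.5·647.409 → [-825.3, 2411.7]
Outside: 2629 → excluded.
Retained (n=9): Σ = 5303, mean = 5303/9 = 589.222

589.2 ms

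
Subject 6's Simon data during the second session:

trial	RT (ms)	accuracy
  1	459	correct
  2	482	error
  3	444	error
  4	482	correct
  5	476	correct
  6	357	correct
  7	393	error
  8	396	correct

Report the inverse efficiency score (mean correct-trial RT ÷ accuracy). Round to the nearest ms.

Correct trials (n=5): 459, 482, 476, 357, 396
Mean correct RT = 2170/5 = 434.0000 ms
Proportion correct = 5/8
IES = 434.0000 / (5/8) = 694.400 ms

694 ms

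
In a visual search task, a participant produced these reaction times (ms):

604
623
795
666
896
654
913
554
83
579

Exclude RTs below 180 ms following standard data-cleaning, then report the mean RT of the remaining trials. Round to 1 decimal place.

698.2 ms

Excluded: 83
Retained (n=9): Σ = 6284
Mean = 6284/9 = 698.2222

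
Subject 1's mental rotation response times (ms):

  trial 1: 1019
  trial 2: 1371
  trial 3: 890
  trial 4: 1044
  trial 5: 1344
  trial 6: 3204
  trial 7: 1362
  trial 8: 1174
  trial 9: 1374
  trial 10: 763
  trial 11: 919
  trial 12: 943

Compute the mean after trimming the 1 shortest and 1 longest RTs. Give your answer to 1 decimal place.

1144.0 ms

Sorted: 763, 890, 919, 943, 1019, 1044, 1174, 1344, 1362, 1371, 1374, 3204
Drop lowest 1 (763) and highest 1 (3204)
Remaining (n=10): Σ = 11440, mean = 11440/10 = 1144.000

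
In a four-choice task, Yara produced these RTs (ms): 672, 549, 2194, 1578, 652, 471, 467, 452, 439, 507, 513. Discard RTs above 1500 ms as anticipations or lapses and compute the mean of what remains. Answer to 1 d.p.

Excluded: 1578, 2194
Retained (n=9): Σ = 4722
Mean = 4722/9 = 524.6667

524.7 ms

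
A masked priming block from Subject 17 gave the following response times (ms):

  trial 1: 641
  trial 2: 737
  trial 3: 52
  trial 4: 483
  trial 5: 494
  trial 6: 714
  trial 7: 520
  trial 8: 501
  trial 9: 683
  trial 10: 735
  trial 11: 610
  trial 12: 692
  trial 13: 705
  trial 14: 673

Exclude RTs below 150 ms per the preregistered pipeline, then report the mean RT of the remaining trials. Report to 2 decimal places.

629.85 ms

Excluded: 52
Retained (n=13): Σ = 8188
Mean = 8188/13 = 629.8462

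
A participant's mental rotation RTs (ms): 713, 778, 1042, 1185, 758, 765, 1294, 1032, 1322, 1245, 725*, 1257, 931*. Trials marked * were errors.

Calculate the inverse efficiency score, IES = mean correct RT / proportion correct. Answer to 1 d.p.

1223.8 ms

Correct trials (n=11): 713, 778, 1042, 1185, 758, 765, 1294, 1032, 1322, 1245, 1257
Mean correct RT = 11391/11 = 1035.5455 ms
Proportion correct = 11/13
IES = 1035.5455 / (11/13) = 1223.826 ms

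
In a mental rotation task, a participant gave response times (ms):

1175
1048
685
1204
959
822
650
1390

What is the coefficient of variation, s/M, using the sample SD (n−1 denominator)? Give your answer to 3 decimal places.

0.264

n = 8, Σ = 7933, M = 991.6250
Σ(x−M)² = 481173.875; s = √(481173.875/7) = 262.1815
CV = 262.1815 / 991.6250 = 0.26440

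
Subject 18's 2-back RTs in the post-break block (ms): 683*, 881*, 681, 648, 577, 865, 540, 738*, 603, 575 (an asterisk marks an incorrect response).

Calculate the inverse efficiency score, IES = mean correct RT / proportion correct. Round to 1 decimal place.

916.1 ms

Correct trials (n=7): 681, 648, 577, 865, 540, 603, 575
Mean correct RT = 4489/7 = 641.2857 ms
Proportion correct = 7/10
IES = 641.2857 / (7/10) = 916.122 ms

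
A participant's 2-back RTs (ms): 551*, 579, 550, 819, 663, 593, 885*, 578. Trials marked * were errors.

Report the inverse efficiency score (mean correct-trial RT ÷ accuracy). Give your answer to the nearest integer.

Correct trials (n=6): 579, 550, 819, 663, 593, 578
Mean correct RT = 3782/6 = 630.3333 ms
Proportion correct = 6/8
IES = 630.3333 / (6/8) = 840.444 ms

840 ms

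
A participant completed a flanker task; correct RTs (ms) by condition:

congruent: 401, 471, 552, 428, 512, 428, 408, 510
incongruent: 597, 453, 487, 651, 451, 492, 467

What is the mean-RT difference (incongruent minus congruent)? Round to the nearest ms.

M(congruent) = 3710/8 = 463.750
M(incongruent) = 3598/7 = 514.000
Difference = 514.000 − 463.750 = 50.250 ms

50 ms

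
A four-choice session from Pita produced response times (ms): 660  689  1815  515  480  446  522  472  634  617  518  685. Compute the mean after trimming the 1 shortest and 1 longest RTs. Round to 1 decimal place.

579.2 ms

Sorted: 446, 472, 480, 515, 518, 522, 617, 634, 660, 685, 689, 1815
Drop lowest 1 (446) and highest 1 (1815)
Remaining (n=10): Σ = 5792, mean = 5792/10 = 579.200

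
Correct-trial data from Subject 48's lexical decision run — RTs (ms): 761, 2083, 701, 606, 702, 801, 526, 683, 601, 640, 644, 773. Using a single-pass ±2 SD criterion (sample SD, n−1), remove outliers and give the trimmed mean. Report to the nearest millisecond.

676 ms

n = 12, ΣRT = 9521, M = 793.417
Σ(x−M)² = 1883162.92; s = √(1883162.92/11) = 413.759
Cutoffs: 793.417 ± 2·413.759 → [-34.1, 1620.9]
Outside: 2083 → excluded.
Retained (n=11): Σ = 7438, mean = 7438/11 = 676.182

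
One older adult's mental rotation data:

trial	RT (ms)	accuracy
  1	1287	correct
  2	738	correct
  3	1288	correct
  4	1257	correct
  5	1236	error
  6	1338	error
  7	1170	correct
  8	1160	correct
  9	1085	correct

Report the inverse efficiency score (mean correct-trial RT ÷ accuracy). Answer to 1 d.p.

Correct trials (n=7): 1287, 738, 1288, 1257, 1170, 1160, 1085
Mean correct RT = 7985/7 = 1140.7143 ms
Proportion correct = 7/9
IES = 1140.7143 / (7/9) = 1466.633 ms

1466.6 ms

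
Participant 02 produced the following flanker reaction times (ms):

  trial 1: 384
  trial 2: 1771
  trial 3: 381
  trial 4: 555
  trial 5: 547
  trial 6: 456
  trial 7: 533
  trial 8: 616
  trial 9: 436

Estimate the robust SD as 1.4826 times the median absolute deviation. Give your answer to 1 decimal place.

123.1 ms

Sorted: 381, 384, 436, 456, 533, 547, 555, 616, 1771 → median = 533
|x − 533| sorted: 0, 14, 22, 77, 83, 97, 149, 152, 1238 → MAD = 83
Robust SD ≈ 1.4826 × 83 = 123.056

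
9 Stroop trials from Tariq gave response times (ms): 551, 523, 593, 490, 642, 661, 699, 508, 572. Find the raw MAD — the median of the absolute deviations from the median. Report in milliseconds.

64 ms

Sorted: 490, 508, 523, 551, 572, 593, 642, 661, 699 → median = 572
|x − 572|: 21, 49, 21, 82, 70, 89, 127, 64, 0
Sorted deviations: 0, 21, 21, 49, 64, 70, 82, 89, 127 → MAD = 64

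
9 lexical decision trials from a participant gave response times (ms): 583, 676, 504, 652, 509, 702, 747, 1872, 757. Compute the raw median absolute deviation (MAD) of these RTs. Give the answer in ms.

81 ms

Sorted: 504, 509, 583, 652, 676, 702, 747, 757, 1872 → median = 676
|x − 676|: 93, 0, 172, 24, 167, 26, 71, 1196, 81
Sorted deviations: 0, 24, 26, 71, 81, 93, 167, 172, 1196 → MAD = 81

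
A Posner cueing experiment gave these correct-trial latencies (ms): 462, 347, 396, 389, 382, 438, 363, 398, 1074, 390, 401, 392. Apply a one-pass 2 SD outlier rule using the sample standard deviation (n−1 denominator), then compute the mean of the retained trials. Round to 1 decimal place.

n = 12, ΣRT = 5432, M = 452.667
Σ(x−M)² = 431086.67; s = √(431086.67/11) = 197.964
Cutoffs: 452.667 ± 2·197.964 → [56.7, 848.6]
Outside: 1074 → excluded.
Retained (n=11): Σ = 4358, mean = 4358/11 = 396.182

396.2 ms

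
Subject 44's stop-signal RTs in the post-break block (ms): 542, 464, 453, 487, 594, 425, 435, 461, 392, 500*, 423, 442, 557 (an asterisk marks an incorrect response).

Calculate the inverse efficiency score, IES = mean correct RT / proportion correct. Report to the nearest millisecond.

Correct trials (n=12): 542, 464, 453, 487, 594, 425, 435, 461, 392, 423, 442, 557
Mean correct RT = 5675/12 = 472.9167 ms
Proportion correct = 12/13
IES = 472.9167 / (12/13) = 512.326 ms

512 ms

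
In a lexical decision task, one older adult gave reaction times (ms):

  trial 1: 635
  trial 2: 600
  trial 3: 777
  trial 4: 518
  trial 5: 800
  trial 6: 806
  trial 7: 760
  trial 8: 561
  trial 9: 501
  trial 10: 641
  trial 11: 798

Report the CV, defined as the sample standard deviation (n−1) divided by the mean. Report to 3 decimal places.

0.177

n = 11, Σ = 7397, M = 672.4545
Σ(x−M)² = 141774.727; s = √(141774.727/10) = 119.0692
CV = 119.0692 / 672.4545 = 0.17707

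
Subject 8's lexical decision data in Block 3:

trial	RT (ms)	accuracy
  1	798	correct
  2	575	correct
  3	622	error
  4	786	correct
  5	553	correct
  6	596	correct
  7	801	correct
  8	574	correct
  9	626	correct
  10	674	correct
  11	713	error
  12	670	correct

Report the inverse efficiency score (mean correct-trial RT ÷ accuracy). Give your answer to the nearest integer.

Correct trials (n=10): 798, 575, 786, 553, 596, 801, 574, 626, 674, 670
Mean correct RT = 6653/10 = 665.3000 ms
Proportion correct = 10/12
IES = 665.3000 / (10/12) = 798.360 ms

798 ms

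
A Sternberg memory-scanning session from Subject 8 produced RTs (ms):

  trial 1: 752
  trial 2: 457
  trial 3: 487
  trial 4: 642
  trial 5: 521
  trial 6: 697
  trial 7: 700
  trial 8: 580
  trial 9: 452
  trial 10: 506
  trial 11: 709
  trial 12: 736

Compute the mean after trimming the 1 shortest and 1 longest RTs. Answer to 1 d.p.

603.5 ms

Sorted: 452, 457, 487, 506, 521, 580, 642, 697, 700, 709, 736, 752
Drop lowest 1 (452) and highest 1 (752)
Remaining (n=10): Σ = 6035, mean = 6035/10 = 603.500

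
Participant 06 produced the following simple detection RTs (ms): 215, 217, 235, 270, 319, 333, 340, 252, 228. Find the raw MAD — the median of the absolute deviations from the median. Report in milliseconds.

35 ms

Sorted: 215, 217, 228, 235, 252, 270, 319, 333, 340 → median = 252
|x − 252|: 37, 35, 17, 18, 67, 81, 88, 0, 24
Sorted deviations: 0, 17, 18, 24, 35, 37, 67, 81, 88 → MAD = 35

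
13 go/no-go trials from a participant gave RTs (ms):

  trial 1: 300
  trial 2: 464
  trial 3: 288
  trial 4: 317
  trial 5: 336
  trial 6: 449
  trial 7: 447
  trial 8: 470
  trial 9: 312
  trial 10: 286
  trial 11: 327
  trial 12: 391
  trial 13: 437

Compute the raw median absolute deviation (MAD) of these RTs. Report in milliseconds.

Sorted: 286, 288, 300, 312, 317, 327, 336, 391, 437, 447, 449, 464, 470 → median = 336
|x − 336|: 36, 128, 48, 19, 0, 113, 111, 134, 24, 50, 9, 55, 101
Sorted deviations: 0, 9, 19, 24, 36, 48, 50, 55, 101, 111, 113, 128, 134 → MAD = 50

50 ms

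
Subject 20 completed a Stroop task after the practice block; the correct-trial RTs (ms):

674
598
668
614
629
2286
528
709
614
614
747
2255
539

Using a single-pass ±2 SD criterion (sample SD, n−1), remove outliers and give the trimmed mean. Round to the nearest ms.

630 ms

n = 13, ΣRT = 11475, M = 882.692
Σ(x−M)² = 4596654.77; s = √(4596654.77/12) = 618.914
Cutoffs: 882.692 ± 2·618.914 → [-355.1, 2120.5]
Outside: 2255, 2286 → excluded.
Retained (n=11): Σ = 6934, mean = 6934/11 = 630.364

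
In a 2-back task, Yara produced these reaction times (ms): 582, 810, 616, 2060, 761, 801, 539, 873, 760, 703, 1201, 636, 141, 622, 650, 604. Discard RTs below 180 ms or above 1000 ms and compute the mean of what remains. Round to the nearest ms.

689 ms

Excluded: 141, 1201, 2060
Retained (n=13): Σ = 8957
Mean = 8957/13 = 689.0000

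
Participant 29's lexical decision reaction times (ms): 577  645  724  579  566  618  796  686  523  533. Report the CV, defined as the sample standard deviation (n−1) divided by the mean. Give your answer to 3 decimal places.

n = 10, Σ = 6247, M = 624.7000
Σ(x−M)² = 69980.100; s = √(69980.100/9) = 88.1792
CV = 88.1792 / 624.7000 = 0.14115

0.141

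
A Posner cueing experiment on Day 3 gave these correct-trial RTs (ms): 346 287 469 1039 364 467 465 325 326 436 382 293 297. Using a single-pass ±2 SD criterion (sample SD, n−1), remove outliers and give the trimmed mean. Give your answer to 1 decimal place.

371.4 ms

n = 13, ΣRT = 5496, M = 422.769
Σ(x−M)² = 466816.31; s = √(466816.31/12) = 197.234
Cutoffs: 422.769 ± 2·197.234 → [28.3, 817.2]
Outside: 1039 → excluded.
Retained (n=12): Σ = 4457, mean = 4457/12 = 371.417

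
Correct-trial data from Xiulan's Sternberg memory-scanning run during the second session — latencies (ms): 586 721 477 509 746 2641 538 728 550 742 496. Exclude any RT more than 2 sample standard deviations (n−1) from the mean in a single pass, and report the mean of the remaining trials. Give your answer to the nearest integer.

609 ms

n = 11, ΣRT = 8734, M = 794.000
Σ(x−M)² = 3864956.00; s = √(3864956.00/10) = 621.688
Cutoffs: 794.000 ± 2·621.688 → [-449.4, 2037.4]
Outside: 2641 → excluded.
Retained (n=10): Σ = 6093, mean = 6093/10 = 609.300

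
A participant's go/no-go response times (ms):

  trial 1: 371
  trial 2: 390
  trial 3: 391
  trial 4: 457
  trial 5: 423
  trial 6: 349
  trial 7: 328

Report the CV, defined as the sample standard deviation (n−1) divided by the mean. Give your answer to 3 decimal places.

n = 7, Σ = 2709, M = 387.0000
Σ(x−M)² = 11402.000; s = √(11402.000/6) = 43.5928
CV = 43.5928 / 387.0000 = 0.11264

0.113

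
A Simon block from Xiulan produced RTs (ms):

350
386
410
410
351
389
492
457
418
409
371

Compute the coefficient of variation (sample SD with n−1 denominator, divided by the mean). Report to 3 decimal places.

n = 11, Σ = 4443, M = 403.9091
Σ(x−M)² = 18208.909; s = √(18208.909/10) = 42.6719
CV = 42.6719 / 403.9091 = 0.10565

0.106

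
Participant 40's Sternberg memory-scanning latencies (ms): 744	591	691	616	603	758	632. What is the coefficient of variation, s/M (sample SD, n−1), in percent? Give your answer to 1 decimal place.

n = 7, Σ = 4635, M = 662.1429
Σ(x−M)² = 28318.857; s = √(28318.857/6) = 68.7009
CV = 68.7009 / 662.1429 = 0.10376 = 10.376%

10.4%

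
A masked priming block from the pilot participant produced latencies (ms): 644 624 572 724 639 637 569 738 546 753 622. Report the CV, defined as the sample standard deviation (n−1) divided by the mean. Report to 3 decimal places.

n = 11, Σ = 7068, M = 642.5455
Σ(x−M)² = 48464.727; s = √(48464.727/10) = 69.6166
CV = 69.6166 / 642.5455 = 0.10835

0.108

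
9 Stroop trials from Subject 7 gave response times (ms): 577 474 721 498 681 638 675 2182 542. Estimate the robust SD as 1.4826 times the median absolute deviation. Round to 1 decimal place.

Sorted: 474, 498, 542, 577, 638, 675, 681, 721, 2182 → median = 638
|x − 638| sorted: 0, 37, 43, 61, 83, 96, 140, 164, 1544 → MAD = 83
Robust SD ≈ 1.4826 × 83 = 123.056

123.1 ms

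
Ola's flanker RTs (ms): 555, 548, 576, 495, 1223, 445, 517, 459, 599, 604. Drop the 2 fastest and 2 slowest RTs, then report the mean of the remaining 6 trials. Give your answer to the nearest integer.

548 ms

Sorted: 445, 459, 495, 517, 548, 555, 576, 599, 604, 1223
Drop lowest 2 (445, 459) and highest 2 (604, 1223)
Remaining (n=6): Σ = 3290, mean = 3290/6 = 548.333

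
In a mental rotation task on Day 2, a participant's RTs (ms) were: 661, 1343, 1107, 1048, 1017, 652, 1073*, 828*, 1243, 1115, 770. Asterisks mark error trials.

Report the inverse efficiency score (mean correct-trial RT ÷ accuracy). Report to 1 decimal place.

Correct trials (n=9): 661, 1343, 1107, 1048, 1017, 652, 1243, 1115, 770
Mean correct RT = 8956/9 = 995.1111 ms
Proportion correct = 9/11
IES = 995.1111 / (9/11) = 1216.247 ms

1216.2 ms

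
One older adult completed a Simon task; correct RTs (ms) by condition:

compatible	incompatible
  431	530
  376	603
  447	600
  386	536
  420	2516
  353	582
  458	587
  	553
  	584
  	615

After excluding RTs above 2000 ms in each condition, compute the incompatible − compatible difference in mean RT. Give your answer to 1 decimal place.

166.5 ms

incompatible: exclude 2516
M(compatible) = 2871/7 = 410.143
M(incompatible) = 5190/9 = 576.667
Difference = 576.667 − 410.143 = 166.524 ms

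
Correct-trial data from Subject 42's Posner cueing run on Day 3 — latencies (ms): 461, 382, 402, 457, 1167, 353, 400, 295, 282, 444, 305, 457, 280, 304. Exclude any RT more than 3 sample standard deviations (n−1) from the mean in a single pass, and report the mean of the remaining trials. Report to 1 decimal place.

n = 14, ΣRT = 5989, M = 427.786
Σ(x−M)² = 649762.36; s = √(649762.36/13) = 223.566
Cutoffs: 427.786 ± 3·223.566 → [-242.9, 1098.5]
Outside: 1167 → excluded.
Retained (n=13): Σ = 4822, mean = 4822/13 = 370.923

370.9 ms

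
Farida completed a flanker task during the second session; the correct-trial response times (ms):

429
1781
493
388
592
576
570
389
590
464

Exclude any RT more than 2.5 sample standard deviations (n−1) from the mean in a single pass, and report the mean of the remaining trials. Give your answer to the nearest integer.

n = 10, ΣRT = 6272, M = 627.200
Σ(x−M)² = 1537653.60; s = √(1537653.60/9) = 413.341
Cutoffs: 627.200 ± 2.5·413.341 → [-406.2, 1660.6]
Outside: 1781 → excluded.
Retained (n=9): Σ = 4491, mean = 4491/9 = 499.000

499 ms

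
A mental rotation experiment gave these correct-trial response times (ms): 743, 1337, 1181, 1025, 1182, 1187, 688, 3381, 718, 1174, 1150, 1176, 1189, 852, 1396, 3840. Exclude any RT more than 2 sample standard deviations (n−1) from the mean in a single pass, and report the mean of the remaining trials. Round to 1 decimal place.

n = 16, ΣRT = 22219, M = 1388.688
Σ(x−M)² = 12073671.44; s = √(12073671.44/15) = 897.169
Cutoffs: 1388.688 ± 2·897.169 → [-405.6, 3183.0]
Outside: 3381, 3840 → excluded.
Retained (n=14): Σ = 14998, mean = 14998/14 = 1071.286

1071.3 ms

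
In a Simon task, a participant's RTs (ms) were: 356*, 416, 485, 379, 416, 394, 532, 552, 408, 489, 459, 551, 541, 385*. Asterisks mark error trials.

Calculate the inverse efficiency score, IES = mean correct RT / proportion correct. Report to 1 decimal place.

Correct trials (n=12): 416, 485, 379, 416, 394, 532, 552, 408, 489, 459, 551, 541
Mean correct RT = 5622/12 = 468.5000 ms
Proportion correct = 12/14
IES = 468.5000 / (12/14) = 546.583 ms

546.6 ms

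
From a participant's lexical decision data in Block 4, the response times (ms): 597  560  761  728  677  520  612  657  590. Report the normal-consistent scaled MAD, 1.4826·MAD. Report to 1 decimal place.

Sorted: 520, 560, 590, 597, 612, 657, 677, 728, 761 → median = 612
|x − 612| sorted: 0, 15, 22, 45, 52, 65, 92, 116, 149 → MAD = 52
Robust SD ≈ 1.4826 × 52 = 77.095

77.1 ms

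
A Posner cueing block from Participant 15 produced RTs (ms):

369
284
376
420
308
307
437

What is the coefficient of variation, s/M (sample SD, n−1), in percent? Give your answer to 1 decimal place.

16.6%

n = 7, Σ = 2501, M = 357.2857
Σ(x−M)² = 21103.429; s = √(21103.429/6) = 59.3063
CV = 59.3063 / 357.2857 = 0.16599 = 16.599%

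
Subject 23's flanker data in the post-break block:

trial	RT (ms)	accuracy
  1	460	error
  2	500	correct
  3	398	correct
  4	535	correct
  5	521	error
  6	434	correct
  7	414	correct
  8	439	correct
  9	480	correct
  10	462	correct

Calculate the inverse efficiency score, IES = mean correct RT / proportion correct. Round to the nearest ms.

572 ms

Correct trials (n=8): 500, 398, 535, 434, 414, 439, 480, 462
Mean correct RT = 3662/8 = 457.7500 ms
Proportion correct = 8/10
IES = 457.7500 / (8/10) = 572.188 ms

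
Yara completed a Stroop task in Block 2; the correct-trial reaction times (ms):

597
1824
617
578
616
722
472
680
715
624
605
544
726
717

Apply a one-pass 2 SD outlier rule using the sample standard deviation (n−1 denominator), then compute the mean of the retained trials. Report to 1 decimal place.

n = 14, ΣRT = 10037, M = 716.929
Σ(x−M)² = 1391996.93; s = √(1391996.93/13) = 327.226
Cutoffs: 716.929 ± 2·327.226 → [62.5, 1371.4]
Outside: 1824 → excluded.
Retained (n=13): Σ = 8213, mean = 8213/13 = 631.769

631.8 ms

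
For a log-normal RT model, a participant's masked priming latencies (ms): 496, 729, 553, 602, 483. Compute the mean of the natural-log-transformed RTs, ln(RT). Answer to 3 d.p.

ln(RT): 6.2066, 6.5917, 6.3154, 6.4003, 6.1800
Σ ln(RT) = 31.6939
Mean = 31.6939/5 = 6.33878

6.339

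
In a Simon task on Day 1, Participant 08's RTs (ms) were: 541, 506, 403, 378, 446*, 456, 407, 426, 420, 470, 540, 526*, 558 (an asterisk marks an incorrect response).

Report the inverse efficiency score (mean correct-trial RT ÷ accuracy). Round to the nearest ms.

Correct trials (n=11): 541, 506, 403, 378, 456, 407, 426, 420, 470, 540, 558
Mean correct RT = 5105/11 = 464.0909 ms
Proportion correct = 11/13
IES = 464.0909 / (11/13) = 548.471 ms

548 ms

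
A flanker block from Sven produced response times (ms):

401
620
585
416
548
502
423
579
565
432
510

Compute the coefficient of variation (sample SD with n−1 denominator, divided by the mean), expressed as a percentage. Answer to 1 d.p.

n = 11, Σ = 5581, M = 507.3636
Σ(x−M)² = 61312.545; s = √(61312.545/10) = 78.3023
CV = 78.3023 / 507.3636 = 0.15433 = 15.433%

15.4%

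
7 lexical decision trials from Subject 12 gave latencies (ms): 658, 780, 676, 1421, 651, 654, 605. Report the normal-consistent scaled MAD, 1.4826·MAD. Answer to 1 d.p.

26.7 ms

Sorted: 605, 651, 654, 658, 676, 780, 1421 → median = 658
|x − 658| sorted: 0, 4, 7, 18, 53, 122, 763 → MAD = 18
Robust SD ≈ 1.4826 × 18 = 26.687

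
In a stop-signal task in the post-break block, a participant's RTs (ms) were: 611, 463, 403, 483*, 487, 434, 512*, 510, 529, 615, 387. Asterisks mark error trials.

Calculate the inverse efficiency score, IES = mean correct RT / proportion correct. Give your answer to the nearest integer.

Correct trials (n=9): 611, 463, 403, 487, 434, 510, 529, 615, 387
Mean correct RT = 4439/9 = 493.2222 ms
Proportion correct = 9/11
IES = 493.2222 / (9/11) = 602.827 ms

603 ms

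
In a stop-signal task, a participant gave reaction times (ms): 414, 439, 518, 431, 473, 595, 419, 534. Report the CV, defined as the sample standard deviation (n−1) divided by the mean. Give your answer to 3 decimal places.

0.136

n = 8, Σ = 3823, M = 477.8750
Σ(x−M)² = 29756.875; s = √(29756.875/7) = 65.1996
CV = 65.1996 / 477.8750 = 0.13644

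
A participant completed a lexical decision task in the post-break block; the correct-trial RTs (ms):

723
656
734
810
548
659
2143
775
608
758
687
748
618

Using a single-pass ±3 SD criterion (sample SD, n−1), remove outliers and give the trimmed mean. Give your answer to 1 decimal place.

693.7 ms

n = 13, ΣRT = 10467, M = 805.154
Σ(x−M)² = 2005659.69; s = √(2005659.69/12) = 408.826
Cutoffs: 805.154 ± 3·408.826 → [-421.3, 2031.6]
Outside: 2143 → excluded.
Retained (n=12): Σ = 8324, mean = 8324/12 = 693.667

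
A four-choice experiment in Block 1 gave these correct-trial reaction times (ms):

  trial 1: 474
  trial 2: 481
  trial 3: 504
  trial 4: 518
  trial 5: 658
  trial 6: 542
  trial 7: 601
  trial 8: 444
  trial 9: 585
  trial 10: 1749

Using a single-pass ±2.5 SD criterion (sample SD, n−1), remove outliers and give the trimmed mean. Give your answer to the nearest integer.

534 ms

n = 10, ΣRT = 6556, M = 655.600
Σ(x−M)² = 1366554.40; s = √(1366554.40/9) = 389.666
Cutoffs: 655.600 ± 2.5·389.666 → [-318.6, 1629.8]
Outside: 1749 → excluded.
Retained (n=9): Σ = 4807, mean = 4807/9 = 534.111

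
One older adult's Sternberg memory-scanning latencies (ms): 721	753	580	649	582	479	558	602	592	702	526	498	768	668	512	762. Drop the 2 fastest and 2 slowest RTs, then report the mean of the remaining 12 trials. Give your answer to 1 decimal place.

Sorted: 479, 498, 512, 526, 558, 580, 582, 592, 602, 649, 668, 702, 721, 753, 762, 768
Drop lowest 2 (479, 498) and highest 2 (762, 768)
Remaining (n=12): Σ = 7445, mean = 7445/12 = 620.417

620.4 ms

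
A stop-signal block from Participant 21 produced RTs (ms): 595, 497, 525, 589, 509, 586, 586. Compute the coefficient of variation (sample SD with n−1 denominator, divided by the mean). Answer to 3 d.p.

n = 7, Σ = 3887, M = 555.2857
Σ(x−M)² = 11057.429; s = √(11057.429/6) = 42.9291
CV = 42.9291 / 555.2857 = 0.07731

0.077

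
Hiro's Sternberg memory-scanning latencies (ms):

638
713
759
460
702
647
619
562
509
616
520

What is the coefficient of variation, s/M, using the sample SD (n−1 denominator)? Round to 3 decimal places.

n = 11, Σ = 6745, M = 613.1818
Σ(x−M)² = 86537.636; s = √(86537.636/10) = 93.0256
CV = 93.0256 / 613.1818 = 0.15171

0.152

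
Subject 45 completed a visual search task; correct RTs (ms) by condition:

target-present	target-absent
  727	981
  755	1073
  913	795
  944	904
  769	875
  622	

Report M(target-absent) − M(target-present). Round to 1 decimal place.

137.3 ms

M(target-present) = 4730/6 = 788.333
M(target-absent) = 4628/5 = 925.600
Difference = 925.600 − 788.333 = 137.267 ms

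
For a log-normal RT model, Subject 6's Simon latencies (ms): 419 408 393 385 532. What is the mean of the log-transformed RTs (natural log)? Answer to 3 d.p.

6.051

ln(RT): 6.0379, 6.0113, 5.9738, 5.9532, 6.2766
Σ ln(RT) = 30.2528
Mean = 30.2528/5 = 6.05057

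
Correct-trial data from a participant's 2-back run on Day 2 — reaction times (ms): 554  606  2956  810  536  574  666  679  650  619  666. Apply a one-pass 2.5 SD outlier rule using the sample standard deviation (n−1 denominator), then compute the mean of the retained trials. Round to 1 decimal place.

636.0 ms

n = 11, ΣRT = 9316, M = 846.909
Σ(x−M)² = 4948968.91; s = √(4948968.91/10) = 703.489
Cutoffs: 846.909 ± 2.5·703.489 → [-911.8, 2605.6]
Outside: 2956 → excluded.
Retained (n=10): Σ = 6360, mean = 6360/10 = 636.000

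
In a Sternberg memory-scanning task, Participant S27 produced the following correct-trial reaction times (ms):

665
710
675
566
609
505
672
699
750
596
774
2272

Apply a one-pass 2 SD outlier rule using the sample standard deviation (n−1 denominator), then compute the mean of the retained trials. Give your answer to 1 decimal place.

656.5 ms

n = 12, ΣRT = 9493, M = 791.083
Σ(x−M)² = 2457418.92; s = √(2457418.92/11) = 472.654
Cutoffs: 791.083 ± 2·472.654 → [-154.2, 1736.4]
Outside: 2272 → excluded.
Retained (n=11): Σ = 7221, mean = 7221/11 = 656.455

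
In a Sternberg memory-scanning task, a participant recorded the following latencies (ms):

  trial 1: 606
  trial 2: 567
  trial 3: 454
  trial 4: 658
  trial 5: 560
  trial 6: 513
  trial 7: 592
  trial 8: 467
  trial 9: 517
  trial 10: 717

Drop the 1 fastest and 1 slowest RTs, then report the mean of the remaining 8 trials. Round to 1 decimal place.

560.0 ms

Sorted: 454, 467, 513, 517, 560, 567, 592, 606, 658, 717
Drop lowest 1 (454) and highest 1 (717)
Remaining (n=8): Σ = 4480, mean = 4480/8 = 560.000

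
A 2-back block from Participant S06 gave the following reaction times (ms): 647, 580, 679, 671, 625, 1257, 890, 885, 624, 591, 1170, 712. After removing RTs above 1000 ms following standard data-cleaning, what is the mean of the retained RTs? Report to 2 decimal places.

690.40 ms

Excluded: 1170, 1257
Retained (n=10): Σ = 6904
Mean = 6904/10 = 690.4000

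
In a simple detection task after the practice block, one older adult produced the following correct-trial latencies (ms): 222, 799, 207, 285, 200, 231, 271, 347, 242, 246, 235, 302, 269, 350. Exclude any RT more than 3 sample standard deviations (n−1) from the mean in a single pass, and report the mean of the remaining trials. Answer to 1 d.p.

n = 14, ΣRT = 4206, M = 300.429
Σ(x−M)² = 295737.43; s = √(295737.43/13) = 150.828
Cutoffs: 300.429 ± 3·150.828 → [-152.1, 752.9]
Outside: 799 → excluded.
Retained (n=13): Σ = 3407, mean = 3407/13 = 262.077

262.1 ms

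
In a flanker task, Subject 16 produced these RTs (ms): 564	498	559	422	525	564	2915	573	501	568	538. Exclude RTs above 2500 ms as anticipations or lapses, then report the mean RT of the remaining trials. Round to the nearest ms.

531 ms

Excluded: 2915
Retained (n=10): Σ = 5312
Mean = 5312/10 = 531.2000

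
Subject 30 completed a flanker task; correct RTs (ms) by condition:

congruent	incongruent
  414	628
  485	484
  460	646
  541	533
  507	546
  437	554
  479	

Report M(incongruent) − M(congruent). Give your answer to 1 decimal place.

M(congruent) = 3323/7 = 474.714
M(incongruent) = 3391/6 = 565.167
Difference = 565.167 − 474.714 = 90.452 ms

90.5 ms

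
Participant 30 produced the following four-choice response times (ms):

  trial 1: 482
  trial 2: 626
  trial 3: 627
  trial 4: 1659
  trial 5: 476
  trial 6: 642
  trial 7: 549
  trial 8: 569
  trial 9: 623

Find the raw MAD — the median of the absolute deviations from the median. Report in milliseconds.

54 ms

Sorted: 476, 482, 549, 569, 623, 626, 627, 642, 1659 → median = 623
|x − 623|: 141, 3, 4, 1036, 147, 19, 74, 54, 0
Sorted deviations: 0, 3, 4, 19, 54, 74, 141, 147, 1036 → MAD = 54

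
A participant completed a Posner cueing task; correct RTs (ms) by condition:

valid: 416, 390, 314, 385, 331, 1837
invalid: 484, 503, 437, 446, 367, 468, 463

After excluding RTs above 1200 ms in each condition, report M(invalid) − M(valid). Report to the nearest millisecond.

valid: exclude 1837
M(valid) = 1836/5 = 367.200
M(invalid) = 3168/7 = 452.571
Difference = 452.571 − 367.200 = 85.371 ms

85 ms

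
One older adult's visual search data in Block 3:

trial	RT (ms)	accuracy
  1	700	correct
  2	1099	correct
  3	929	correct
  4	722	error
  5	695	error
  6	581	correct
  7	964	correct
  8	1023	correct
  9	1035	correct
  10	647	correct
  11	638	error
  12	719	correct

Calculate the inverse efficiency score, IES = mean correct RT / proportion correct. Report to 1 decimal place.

Correct trials (n=9): 700, 1099, 929, 581, 964, 1023, 1035, 647, 719
Mean correct RT = 7697/9 = 855.2222 ms
Proportion correct = 9/12
IES = 855.2222 / (9/12) = 1140.296 ms

1140.3 ms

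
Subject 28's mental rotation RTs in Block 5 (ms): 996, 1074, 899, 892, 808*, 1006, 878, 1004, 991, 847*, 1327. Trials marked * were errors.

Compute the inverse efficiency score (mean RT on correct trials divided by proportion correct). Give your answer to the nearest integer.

1231 ms

Correct trials (n=9): 996, 1074, 899, 892, 1006, 878, 1004, 991, 1327
Mean correct RT = 9067/9 = 1007.4444 ms
Proportion correct = 9/11
IES = 1007.4444 / (9/11) = 1231.321 ms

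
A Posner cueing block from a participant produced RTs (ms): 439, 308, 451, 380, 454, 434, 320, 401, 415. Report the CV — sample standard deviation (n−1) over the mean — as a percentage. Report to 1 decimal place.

13.6%

n = 9, Σ = 3602, M = 400.2222
Σ(x−M)² = 23683.556; s = √(23683.556/8) = 54.4100
CV = 54.4100 / 400.2222 = 0.13595 = 13.595%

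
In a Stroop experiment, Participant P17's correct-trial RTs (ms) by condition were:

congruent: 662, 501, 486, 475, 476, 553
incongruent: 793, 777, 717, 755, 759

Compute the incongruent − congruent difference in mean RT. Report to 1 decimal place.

M(congruent) = 3153/6 = 525.500
M(incongruent) = 3801/5 = 760.200
Difference = 760.200 − 525.500 = 234.700 ms

234.7 ms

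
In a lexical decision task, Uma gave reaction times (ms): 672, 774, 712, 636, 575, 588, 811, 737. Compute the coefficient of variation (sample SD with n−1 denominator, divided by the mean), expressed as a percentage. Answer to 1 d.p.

12.4%

n = 8, Σ = 5505, M = 688.1250
Σ(x−M)² = 51230.875; s = √(51230.875/7) = 85.5494
CV = 85.5494 / 688.1250 = 0.12432 = 12.432%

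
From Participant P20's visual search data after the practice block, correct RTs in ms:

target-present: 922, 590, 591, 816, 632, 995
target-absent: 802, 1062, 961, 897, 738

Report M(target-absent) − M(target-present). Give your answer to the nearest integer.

M(target-present) = 4546/6 = 757.667
M(target-absent) = 4460/5 = 892.000
Difference = 892.000 − 757.667 = 134.333 ms

134 ms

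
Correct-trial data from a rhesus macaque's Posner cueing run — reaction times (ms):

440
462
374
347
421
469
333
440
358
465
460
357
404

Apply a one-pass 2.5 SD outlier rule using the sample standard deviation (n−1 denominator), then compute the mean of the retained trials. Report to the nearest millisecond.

n = 13, ΣRT = 5330, M = 410.000
Σ(x−M)² = 30374.00; s = √(30374.00/12) = 50.311
Cutoffs: 410.000 ± 2.5·50.311 → [284.2, 535.8]
No RTs fall outside the cutoffs; all 13 retained. Mean = 5330/13 = 410.000

410 ms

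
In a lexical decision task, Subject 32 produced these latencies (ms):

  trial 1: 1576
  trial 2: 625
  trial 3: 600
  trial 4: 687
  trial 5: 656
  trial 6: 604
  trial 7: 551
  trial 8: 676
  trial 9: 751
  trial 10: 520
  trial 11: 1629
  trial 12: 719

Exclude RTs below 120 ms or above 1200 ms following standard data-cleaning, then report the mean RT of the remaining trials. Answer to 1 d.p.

Excluded: 1576, 1629
Retained (n=10): Σ = 6389
Mean = 6389/10 = 638.9000

638.9 ms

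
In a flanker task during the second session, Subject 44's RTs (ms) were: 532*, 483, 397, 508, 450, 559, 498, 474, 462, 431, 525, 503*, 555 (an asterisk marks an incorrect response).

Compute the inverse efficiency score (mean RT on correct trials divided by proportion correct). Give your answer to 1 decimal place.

573.9 ms

Correct trials (n=11): 483, 397, 508, 450, 559, 498, 474, 462, 431, 525, 555
Mean correct RT = 5342/11 = 485.6364 ms
Proportion correct = 11/13
IES = 485.6364 / (11/13) = 573.934 ms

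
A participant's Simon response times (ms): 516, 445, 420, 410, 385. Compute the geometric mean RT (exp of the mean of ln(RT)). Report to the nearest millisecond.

433 ms

ln(RT): 6.2461, 6.0981, 6.0403, 6.0162, 5.9532
Mean ln(RT) = 30.3538/5 = 6.07077
Geometric mean = exp(6.07077) = 433.01 ms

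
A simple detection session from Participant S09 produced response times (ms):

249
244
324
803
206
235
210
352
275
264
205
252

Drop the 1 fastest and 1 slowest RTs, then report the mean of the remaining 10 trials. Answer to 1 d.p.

261.1 ms

Sorted: 205, 206, 210, 235, 244, 249, 252, 264, 275, 324, 352, 803
Drop lowest 1 (205) and highest 1 (803)
Remaining (n=10): Σ = 2611, mean = 2611/10 = 261.100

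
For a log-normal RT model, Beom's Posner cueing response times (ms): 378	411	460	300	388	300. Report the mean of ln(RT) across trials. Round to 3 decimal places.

5.909

ln(RT): 5.9349, 6.0186, 6.1312, 5.7038, 5.9610, 5.7038
Σ ln(RT) = 35.4533
Mean = 35.4533/6 = 5.90888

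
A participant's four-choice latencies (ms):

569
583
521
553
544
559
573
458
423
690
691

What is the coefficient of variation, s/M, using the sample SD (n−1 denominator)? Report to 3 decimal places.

0.145

n = 11, Σ = 6164, M = 560.3636
Σ(x−M)² = 65838.545; s = √(65838.545/10) = 81.1410
CV = 81.1410 / 560.3636 = 0.14480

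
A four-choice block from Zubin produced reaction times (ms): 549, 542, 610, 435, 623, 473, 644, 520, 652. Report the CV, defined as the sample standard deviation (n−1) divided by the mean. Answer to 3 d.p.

0.137

n = 9, Σ = 5048, M = 560.8889
Σ(x−M)² = 47220.889; s = √(47220.889/8) = 76.8285
CV = 76.8285 / 560.8889 = 0.13698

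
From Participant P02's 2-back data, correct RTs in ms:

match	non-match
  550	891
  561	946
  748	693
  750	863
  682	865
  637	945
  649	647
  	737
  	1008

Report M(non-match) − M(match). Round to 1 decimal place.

M(match) = 4577/7 = 653.857
M(non-match) = 7595/9 = 843.889
Difference = 843.889 − 653.857 = 190.032 ms

190.0 ms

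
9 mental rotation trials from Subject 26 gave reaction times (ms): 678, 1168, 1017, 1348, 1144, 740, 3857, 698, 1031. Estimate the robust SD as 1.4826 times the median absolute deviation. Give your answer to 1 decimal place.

Sorted: 678, 698, 740, 1017, 1031, 1144, 1168, 1348, 3857 → median = 1031
|x − 1031| sorted: 0, 14, 113, 137, 291, 317, 333, 353, 2826 → MAD = 291
Robust SD ≈ 1.4826 × 291 = 431.437

431.4 ms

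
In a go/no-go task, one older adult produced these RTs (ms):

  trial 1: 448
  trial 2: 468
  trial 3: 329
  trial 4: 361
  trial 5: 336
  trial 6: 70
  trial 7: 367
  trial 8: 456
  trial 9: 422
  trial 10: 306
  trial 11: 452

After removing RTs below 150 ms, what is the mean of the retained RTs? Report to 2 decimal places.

Excluded: 70
Retained (n=10): Σ = 3945
Mean = 3945/10 = 394.5000

394.50 ms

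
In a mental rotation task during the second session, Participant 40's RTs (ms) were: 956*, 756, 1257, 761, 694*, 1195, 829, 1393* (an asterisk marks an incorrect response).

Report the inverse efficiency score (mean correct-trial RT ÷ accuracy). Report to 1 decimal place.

1535.4 ms

Correct trials (n=5): 756, 1257, 761, 1195, 829
Mean correct RT = 4798/5 = 959.6000 ms
Proportion correct = 5/8
IES = 959.6000 / (5/8) = 1535.360 ms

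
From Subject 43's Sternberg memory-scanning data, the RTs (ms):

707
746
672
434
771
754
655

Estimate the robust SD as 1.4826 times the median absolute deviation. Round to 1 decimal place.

69.7 ms

Sorted: 434, 655, 672, 707, 746, 754, 771 → median = 707
|x − 707| sorted: 0, 35, 39, 47, 52, 64, 273 → MAD = 47
Robust SD ≈ 1.4826 × 47 = 69.682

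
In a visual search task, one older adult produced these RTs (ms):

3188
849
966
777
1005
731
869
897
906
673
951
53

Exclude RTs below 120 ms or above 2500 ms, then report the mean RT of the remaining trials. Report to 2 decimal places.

862.40 ms

Excluded: 53, 3188
Retained (n=10): Σ = 8624
Mean = 8624/10 = 862.4000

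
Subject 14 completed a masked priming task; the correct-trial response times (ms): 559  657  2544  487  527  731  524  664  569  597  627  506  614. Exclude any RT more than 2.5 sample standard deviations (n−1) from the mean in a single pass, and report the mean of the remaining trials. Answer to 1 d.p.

588.5 ms

n = 13, ΣRT = 9606, M = 738.923
Σ(x−M)² = 3589032.92; s = √(3589032.92/12) = 546.888
Cutoffs: 738.923 ± 2.5·546.888 → [-628.3, 2106.1]
Outside: 2544 → excluded.
Retained (n=12): Σ = 7062, mean = 7062/12 = 588.500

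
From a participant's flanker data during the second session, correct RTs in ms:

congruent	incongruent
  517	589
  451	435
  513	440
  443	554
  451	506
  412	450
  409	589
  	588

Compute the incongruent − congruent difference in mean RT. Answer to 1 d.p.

M(congruent) = 3196/7 = 456.571
M(incongruent) = 4151/8 = 518.875
Difference = 518.875 − 456.571 = 62.304 ms

62.3 ms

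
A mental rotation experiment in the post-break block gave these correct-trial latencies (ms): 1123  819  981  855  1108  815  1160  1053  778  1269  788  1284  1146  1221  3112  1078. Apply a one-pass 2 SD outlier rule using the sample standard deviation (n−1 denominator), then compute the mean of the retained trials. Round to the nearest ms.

1032 ms

n = 16, ΣRT = 18590, M = 1161.875
Σ(x−M)² = 4508347.75; s = √(4508347.75/15) = 548.230
Cutoffs: 1161.875 ± 2·548.230 → [65.4, 2258.3]
Outside: 3112 → excluded.
Retained (n=15): Σ = 15478, mean = 15478/15 = 1031.867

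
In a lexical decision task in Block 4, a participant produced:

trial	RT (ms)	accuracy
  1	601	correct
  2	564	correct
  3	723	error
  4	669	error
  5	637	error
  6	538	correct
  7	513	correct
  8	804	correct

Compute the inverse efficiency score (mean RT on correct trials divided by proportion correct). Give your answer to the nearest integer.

966 ms

Correct trials (n=5): 601, 564, 538, 513, 804
Mean correct RT = 3020/5 = 604.0000 ms
Proportion correct = 5/8
IES = 604.0000 / (5/8) = 966.400 ms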